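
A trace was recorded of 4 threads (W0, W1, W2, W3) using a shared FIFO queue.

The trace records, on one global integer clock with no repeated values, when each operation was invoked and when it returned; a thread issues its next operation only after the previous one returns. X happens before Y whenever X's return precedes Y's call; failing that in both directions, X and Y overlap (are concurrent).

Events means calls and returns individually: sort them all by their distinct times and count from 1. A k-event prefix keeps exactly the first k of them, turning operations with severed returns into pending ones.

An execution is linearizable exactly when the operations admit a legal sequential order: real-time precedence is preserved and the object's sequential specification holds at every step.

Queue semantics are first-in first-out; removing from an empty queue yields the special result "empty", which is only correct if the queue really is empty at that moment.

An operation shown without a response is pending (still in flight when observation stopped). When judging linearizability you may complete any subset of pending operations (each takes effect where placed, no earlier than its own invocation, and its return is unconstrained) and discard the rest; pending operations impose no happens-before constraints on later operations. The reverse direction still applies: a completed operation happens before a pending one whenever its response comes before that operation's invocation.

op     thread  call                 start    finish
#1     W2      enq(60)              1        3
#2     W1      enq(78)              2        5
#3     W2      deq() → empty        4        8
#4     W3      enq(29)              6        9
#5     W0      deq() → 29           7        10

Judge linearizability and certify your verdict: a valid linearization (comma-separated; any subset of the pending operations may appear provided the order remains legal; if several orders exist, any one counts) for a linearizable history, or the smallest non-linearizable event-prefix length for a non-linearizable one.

not linearizable — minimal violating prefix: 8 events

cut after 7 events: linearizable; cut after 8 events (#3 responds, time 8): not linearizable
real-time-consistent orders of the 3 completed operations: 3 — all fail the FIFO queue replay
including or dropping the 2 pending operations (#4, #5) in any combination fails
for example #1, #2, #3 (pending dropped) fails at step 3: #3 deq() → empty is not legal there
for example #1, #3, #2 (pending dropped) fails at step 2: #3 deq() → empty is not legal there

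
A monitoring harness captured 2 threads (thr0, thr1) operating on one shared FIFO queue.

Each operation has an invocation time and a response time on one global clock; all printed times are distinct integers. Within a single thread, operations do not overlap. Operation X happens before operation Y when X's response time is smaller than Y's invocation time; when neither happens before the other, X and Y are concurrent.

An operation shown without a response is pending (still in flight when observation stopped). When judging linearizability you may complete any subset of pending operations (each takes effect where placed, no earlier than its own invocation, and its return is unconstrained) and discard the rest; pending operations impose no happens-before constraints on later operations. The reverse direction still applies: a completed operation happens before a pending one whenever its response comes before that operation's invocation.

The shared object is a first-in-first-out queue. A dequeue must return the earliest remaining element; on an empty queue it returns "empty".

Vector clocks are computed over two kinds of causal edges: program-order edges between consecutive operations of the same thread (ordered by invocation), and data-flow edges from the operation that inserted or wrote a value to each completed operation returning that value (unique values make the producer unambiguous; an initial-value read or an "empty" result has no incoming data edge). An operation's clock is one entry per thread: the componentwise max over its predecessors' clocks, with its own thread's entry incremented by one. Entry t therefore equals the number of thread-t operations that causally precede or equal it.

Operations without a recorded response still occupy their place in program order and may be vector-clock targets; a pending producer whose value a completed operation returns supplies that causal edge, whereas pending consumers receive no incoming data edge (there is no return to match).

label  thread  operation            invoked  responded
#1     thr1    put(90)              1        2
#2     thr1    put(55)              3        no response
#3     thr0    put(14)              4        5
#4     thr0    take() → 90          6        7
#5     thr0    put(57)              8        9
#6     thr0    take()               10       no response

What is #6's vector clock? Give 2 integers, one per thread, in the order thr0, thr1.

(4, 1)

#1, invoked 1, has no incoming edges; only thr1's bump applies → (0, 1)
#3, invoked 4, has no incoming edges; only thr0's bump applies → (1, 0)
from VC(#1)=(0, 1), #2 (invoked 3) maxes components and bumps thr1 → (0, 2)
from VC(#1)=(0, 1), VC(#3)=(1, 0), #4 (invoked 6) maxes components and bumps thr0 → (2, 1)
from VC(#4)=(2, 1), #5 (invoked 8) maxes components and bumps thr0 → (3, 1)
from VC(#5)=(3, 1), #6 (invoked 10) maxes components and bumps thr0 → (4, 1)
target: VC(#6) = (4, 1)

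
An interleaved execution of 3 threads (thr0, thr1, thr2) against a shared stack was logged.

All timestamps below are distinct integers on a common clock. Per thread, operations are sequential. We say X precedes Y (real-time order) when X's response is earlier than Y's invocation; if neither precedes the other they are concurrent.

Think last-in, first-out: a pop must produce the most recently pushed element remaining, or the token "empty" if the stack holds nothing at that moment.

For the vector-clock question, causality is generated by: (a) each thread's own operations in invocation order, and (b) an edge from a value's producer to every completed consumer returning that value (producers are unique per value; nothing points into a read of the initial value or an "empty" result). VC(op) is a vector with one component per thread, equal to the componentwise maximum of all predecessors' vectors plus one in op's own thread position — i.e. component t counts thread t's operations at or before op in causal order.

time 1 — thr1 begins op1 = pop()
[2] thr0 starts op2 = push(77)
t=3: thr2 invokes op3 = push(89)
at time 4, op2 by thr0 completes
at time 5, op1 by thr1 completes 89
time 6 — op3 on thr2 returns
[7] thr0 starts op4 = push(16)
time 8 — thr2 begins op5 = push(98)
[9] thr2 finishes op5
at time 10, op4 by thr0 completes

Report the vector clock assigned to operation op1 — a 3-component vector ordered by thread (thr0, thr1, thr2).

op3 (invocation 3): nothing precedes it; thr2's component alone gives (0, 0, 1)
op2 (invocation 2): nothing precedes it; thr0's component alone gives (1, 0, 0)
invoked at 8, op5 merges VC(op3)=(0, 0, 1) and bumps thr2's slot → (0, 0, 2)
invoked at 1, op1 merges VC(op3)=(0, 0, 1) and bumps thr1's slot → (0, 1, 1)
invoked at 7, op4 merges VC(op2)=(1, 0, 0) and bumps thr0's slot → (2, 0, 0)
target: VC(op1) = (0, 1, 1)

(0, 1, 1)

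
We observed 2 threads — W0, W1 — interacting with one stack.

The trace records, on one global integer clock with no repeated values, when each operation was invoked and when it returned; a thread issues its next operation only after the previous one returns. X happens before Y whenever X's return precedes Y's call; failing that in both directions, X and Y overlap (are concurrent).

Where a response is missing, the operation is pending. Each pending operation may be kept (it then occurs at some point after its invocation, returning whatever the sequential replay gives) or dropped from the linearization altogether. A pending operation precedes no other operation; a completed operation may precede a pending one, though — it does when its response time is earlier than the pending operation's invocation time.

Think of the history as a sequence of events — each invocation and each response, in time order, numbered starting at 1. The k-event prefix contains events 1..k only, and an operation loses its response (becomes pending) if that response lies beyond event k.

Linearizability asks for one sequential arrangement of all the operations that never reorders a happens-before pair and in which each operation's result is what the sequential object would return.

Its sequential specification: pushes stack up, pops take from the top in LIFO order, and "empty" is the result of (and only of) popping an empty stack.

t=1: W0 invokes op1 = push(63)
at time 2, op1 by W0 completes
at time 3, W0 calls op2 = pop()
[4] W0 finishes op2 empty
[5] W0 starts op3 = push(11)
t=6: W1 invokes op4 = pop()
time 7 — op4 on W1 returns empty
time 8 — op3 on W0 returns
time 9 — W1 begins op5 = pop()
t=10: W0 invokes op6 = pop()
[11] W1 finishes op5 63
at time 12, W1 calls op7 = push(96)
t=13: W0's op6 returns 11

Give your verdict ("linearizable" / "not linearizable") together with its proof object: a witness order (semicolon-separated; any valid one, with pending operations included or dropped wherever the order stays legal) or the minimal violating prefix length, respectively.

not linearizable — minimal violating prefix: 4 events

cut after 3 events: linearizable; cut after 4 events (op2 responds, time 4): not linearizable
one real-time candidate order over the 2 completed operations — the stack replay rejects it
for example op1, op2 fails at step 2: op2 pop() → empty is not legal there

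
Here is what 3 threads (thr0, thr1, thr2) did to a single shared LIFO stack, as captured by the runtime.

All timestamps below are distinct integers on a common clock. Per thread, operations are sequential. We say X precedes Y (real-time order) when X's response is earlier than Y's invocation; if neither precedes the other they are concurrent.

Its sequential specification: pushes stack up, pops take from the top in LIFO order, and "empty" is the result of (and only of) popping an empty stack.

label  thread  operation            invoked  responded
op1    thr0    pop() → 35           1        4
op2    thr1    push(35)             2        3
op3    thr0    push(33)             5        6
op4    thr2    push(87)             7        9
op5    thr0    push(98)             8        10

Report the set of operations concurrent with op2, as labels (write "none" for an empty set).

op2 spans [2,3]; an op avoiding the whole window 2..3 is ordered, any other is concurrent
op1 [1,4]: concurrent
op3 [5,6]: after
op4 [7,9]: after
op5 [8,10]: after

op1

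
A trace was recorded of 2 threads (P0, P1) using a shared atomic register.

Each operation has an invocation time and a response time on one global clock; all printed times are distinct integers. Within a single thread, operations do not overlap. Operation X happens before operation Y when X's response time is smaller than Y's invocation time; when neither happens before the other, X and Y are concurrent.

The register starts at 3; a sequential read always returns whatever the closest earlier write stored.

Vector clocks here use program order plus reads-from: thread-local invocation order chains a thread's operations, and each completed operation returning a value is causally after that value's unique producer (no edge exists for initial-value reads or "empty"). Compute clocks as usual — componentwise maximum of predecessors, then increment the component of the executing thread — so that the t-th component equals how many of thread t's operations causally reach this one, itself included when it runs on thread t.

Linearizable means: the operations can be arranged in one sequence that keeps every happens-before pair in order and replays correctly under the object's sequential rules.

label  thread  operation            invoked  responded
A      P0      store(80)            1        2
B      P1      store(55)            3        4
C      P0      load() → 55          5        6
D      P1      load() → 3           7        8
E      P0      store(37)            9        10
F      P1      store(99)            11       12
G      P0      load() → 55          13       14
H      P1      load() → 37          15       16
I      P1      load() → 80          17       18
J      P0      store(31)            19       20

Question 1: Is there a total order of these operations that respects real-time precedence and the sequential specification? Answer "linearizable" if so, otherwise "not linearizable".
the violation lands at event 8, D's response at time 8: events 1..7 linearize, events 1..8 do not
exactly one order of the 4 completed ops respects real time; the atomic register replay fails
e.g. A, B, C, D: illegal at step 4, since D load() → 3 cannot apply there

not linearizable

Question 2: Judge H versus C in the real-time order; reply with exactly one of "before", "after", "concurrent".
H spans [15,16], C spans [5,6]
resp(C)=6 < inv(H)=15

after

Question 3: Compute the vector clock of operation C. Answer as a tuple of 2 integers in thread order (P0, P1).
B, invoked 3, has no incoming edges; only P1's bump applies → (0, 1)
A, invoked 1, has no incoming edges; only P0's bump applies → (1, 0)
merge at D (invoked 7): VC(B)=(0, 1), own-thread bump on P1 → (0, 2)
merge at F (invoked 11): VC(D)=(0, 2), own-thread bump on P1 → (0, 3)
merge at C (invoked 5): VC(A)=(1, 0), VC(B)=(0, 1), own-thread bump on P0 → (2, 1)
merge at E (invoked 9): VC(C)=(2, 1), own-thread bump on P0 → (3, 1)
merge at G (invoked 13): VC(B)=(0, 1), VC(E)=(3, 1), own-thread bump on P0 → (4, 1)
merge at J (invoked 19): VC(G)=(4, 1), own-thread bump on P0 → (5, 1)
merge at H (invoked 15): VC(E)=(3, 1), VC(F)=(0, 3), own-thread bump on P1 → (3, 4)
merge at I (invoked 17): VC(A)=(1, 0), VC(H)=(3, 4), own-thread bump on P1 → (3, 5)
target: VC(C) = (2, 1)

(2, 1)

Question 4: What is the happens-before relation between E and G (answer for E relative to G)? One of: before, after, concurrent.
E spans [9,10], G spans [13,14]
resp(E)=10 < inv(G)=13

before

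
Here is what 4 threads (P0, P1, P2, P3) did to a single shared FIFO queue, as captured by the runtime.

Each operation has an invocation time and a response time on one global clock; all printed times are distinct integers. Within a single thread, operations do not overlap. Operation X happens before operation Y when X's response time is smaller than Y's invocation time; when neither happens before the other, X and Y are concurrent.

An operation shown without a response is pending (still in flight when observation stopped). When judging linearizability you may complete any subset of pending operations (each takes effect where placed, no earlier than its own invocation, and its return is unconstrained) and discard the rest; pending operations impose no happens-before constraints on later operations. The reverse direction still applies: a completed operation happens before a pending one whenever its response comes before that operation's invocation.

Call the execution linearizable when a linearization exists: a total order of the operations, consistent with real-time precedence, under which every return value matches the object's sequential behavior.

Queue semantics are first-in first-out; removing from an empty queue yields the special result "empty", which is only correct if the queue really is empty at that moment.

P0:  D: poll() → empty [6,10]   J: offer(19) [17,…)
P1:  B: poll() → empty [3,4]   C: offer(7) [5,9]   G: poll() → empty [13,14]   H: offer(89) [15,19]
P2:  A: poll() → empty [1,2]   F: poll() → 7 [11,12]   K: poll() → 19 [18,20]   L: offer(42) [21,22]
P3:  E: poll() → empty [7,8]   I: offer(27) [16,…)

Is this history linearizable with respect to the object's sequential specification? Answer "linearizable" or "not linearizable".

witness order: A, B, D, E, C, F, G, J, H, I, K, L
1. A poll() → empty, leaving queue <>
2. B poll() → empty, leaving queue <>
3. D poll() → empty, leaving queue <>
4. E poll() → empty, leaving queue <>
5. C offer(7), leaving queue <7>
6. F poll() → 7, leaving queue <>
7. G poll() → empty, leaving queue <>
8. J offer(19) (pending, included), leaving queue <19>
9. H offer(89), leaving queue <19,89>
10. I offer(27) (pending, included), leaving queue <19,89,27>
11. K poll() → 19, leaving queue <89,27>
12. L offer(42), leaving queue <89,27,42>

linearizable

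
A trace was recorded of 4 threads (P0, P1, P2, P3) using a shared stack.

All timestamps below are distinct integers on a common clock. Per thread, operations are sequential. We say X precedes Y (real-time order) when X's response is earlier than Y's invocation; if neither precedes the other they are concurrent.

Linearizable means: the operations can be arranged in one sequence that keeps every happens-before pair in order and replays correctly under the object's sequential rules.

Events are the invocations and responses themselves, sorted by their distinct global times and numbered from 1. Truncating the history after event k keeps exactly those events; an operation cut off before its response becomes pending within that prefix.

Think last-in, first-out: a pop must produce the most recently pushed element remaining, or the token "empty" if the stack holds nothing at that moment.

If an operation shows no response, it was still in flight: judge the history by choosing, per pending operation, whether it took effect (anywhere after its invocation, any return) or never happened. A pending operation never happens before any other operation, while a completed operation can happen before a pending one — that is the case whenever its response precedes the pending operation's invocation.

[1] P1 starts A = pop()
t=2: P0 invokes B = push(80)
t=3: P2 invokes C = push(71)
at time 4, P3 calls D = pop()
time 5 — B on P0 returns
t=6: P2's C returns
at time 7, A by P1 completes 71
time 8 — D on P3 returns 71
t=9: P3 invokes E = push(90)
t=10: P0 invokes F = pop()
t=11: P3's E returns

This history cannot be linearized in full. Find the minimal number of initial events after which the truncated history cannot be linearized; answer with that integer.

8

a valid linearization of events 1..7 exists, for instance B, C, A:
1. B push(80), leaving stack <80>
2. C push(71), leaving stack <80,71>
3. A pop() → 71, leaving stack <80>
event 8 — D's response, time 8 — after it, nothing linearizes
sample order A, B, C, D stalls at step 1 — A pop() → 71 has no legal effect
sample order A, B, D, C stalls at step 1 — A pop() → 71 has no legal effect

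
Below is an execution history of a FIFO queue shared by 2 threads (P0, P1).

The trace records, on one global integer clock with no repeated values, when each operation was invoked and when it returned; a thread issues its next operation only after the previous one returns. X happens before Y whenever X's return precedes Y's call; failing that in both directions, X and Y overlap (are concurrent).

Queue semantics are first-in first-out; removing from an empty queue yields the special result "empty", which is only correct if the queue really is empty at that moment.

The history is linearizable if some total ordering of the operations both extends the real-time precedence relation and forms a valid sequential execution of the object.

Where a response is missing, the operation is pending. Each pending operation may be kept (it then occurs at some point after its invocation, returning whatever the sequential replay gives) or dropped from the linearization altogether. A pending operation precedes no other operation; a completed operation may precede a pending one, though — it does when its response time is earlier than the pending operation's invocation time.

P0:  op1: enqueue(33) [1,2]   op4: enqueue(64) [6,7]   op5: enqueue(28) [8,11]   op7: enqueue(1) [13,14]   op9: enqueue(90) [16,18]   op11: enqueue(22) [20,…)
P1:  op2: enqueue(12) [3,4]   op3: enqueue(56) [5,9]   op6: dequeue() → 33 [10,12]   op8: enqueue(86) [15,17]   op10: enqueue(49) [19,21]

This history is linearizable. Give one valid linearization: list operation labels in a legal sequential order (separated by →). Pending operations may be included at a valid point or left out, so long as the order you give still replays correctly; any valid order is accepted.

op1 → op2 → op3 → op4 → op5 → op6 → op7 → op8 → op9 → op10

step 1: op1 enqueue(33) — queue <33>
step 2: op2 enqueue(12) — queue <33,12>
step 3: op3 enqueue(56) — queue <33,12,56>
step 4: op4 enqueue(64) — queue <33,12,56,64>
step 5: op5 enqueue(28) — queue <33,12,56,64,28>
step 6: op6 dequeue() → 33 — queue <12,56,64,28>
step 7: op7 enqueue(1) — queue <12,56,64,28,1>
step 8: op8 enqueue(86) — queue <12,56,64,28,1,86>
step 9: op9 enqueue(90) — queue <12,56,64,28,1,86,90>
step 10: op10 enqueue(49) — queue <12,56,64,28,1,86,90,49>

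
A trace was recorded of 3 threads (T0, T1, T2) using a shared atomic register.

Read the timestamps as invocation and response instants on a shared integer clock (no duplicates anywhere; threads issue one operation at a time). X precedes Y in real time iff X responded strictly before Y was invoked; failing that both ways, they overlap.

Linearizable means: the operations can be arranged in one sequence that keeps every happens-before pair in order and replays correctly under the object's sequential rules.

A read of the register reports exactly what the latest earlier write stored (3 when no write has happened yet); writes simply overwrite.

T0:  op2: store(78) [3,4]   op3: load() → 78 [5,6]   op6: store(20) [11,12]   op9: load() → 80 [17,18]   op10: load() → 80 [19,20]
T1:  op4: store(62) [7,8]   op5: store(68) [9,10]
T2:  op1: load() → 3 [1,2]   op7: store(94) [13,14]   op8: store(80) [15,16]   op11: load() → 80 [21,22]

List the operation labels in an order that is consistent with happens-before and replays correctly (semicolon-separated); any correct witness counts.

op1; op2; op3; op4; op5; op6; op7; op8; op9; op10; op11

after step 1 (op1 load() → 3): value 3
after step 2 (op2 store(78)): value 78
after step 3 (op3 load() → 78): value 78
after step 4 (op4 store(62)): value 62
after step 5 (op5 store(68)): value 68
after step 6 (op6 store(20)): value 20
after step 7 (op7 store(94)): value 94
after step 8 (op8 store(80)): value 80
after step 9 (op9 load() → 80): value 80
after step 10 (op10 load() → 80): value 80
after step 11 (op11 load() → 80): value 80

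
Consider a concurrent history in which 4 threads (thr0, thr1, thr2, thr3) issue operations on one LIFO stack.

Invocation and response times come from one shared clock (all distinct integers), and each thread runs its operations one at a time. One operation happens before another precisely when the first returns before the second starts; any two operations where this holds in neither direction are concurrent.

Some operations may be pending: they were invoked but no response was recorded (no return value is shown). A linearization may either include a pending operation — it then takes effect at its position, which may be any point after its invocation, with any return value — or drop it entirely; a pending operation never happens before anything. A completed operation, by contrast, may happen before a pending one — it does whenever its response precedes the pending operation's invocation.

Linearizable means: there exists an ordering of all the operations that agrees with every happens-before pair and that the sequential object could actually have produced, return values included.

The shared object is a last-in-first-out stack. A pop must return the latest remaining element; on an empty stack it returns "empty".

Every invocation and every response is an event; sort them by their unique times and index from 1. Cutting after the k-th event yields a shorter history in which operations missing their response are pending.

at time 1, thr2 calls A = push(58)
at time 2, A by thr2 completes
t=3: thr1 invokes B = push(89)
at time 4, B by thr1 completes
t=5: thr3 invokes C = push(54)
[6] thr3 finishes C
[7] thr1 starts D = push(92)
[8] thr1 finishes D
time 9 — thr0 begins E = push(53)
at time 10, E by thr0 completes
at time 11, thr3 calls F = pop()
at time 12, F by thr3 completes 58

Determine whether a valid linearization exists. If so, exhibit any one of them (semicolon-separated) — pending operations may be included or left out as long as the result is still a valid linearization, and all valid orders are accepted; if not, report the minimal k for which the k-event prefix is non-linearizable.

the violation lands at event 12, F's response at time 12: events 1..11 linearize, events 1..12 do not
exactly one order of the 6 completed ops respects real time; the LIFO stack replay fails
for example A, B, C, D, E, F fails at step 6: F pop() → 58 is not legal there

not linearizable — minimal violating prefix: 12 events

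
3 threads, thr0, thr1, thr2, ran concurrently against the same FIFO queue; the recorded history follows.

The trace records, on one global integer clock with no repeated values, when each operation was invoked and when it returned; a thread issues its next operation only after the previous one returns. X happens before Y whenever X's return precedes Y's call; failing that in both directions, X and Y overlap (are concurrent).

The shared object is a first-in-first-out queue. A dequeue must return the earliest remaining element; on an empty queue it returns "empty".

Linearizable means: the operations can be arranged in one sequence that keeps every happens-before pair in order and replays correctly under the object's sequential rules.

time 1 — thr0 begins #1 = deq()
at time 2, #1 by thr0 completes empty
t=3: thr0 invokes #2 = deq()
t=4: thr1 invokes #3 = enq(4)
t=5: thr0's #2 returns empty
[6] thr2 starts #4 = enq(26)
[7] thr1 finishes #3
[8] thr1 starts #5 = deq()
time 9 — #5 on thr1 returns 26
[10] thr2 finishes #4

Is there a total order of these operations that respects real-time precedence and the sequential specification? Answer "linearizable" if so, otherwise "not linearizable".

one valid linearization: #1, #2, #4, #3, #5
after step 1 (#1 deq() → empty): queue <>
after step 2 (#2 deq() → empty): queue <>
after step 3 (#4 enq(26)): queue <26>
after step 4 (#3 enq(4)): queue <26,4>
after step 5 (#5 deq() → 26): queue <4>

linearizable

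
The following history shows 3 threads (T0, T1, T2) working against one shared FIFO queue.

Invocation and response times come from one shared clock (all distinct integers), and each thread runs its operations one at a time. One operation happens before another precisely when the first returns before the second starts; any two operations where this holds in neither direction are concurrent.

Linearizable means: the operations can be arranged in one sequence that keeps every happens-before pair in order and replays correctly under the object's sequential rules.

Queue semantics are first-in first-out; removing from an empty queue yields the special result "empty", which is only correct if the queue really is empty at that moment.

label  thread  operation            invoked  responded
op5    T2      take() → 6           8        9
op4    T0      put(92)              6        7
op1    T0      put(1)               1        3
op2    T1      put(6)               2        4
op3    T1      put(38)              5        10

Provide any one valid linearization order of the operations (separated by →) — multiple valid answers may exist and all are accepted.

step 1: op2 put(6) — queue <6>
step 2: op1 put(1) — queue <6,1>
step 3: op3 put(38) — queue <6,1,38>
step 4: op4 put(92) — queue <6,1,38,92>
step 5: op5 take() → 6 — queue <1,38,92>

op2 → op1 → op3 → op4 → op5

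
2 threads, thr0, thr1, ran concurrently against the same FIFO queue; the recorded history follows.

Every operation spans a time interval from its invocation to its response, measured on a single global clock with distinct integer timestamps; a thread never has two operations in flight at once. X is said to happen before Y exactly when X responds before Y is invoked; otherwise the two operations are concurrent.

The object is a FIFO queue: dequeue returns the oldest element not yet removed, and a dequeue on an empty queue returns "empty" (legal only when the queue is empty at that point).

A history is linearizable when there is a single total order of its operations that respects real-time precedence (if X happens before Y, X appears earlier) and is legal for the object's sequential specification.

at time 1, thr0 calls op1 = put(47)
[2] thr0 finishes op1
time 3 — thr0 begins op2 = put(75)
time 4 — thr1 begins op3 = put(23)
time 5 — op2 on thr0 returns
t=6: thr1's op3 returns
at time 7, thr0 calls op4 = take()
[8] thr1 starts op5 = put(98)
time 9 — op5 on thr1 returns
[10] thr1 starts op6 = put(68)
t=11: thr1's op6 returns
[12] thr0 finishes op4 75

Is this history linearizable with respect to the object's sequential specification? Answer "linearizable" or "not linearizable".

prefix check: 1..11 passes, 1..12 fails once op4's time-12 response joins
6 completed operations, 6 real-time-consistent orders — every FIFO queue replay fails
one such order, op1, op2, op3, op4, op5, op6, breaks at step 4 where op4 take() → 75 is illegal
one such order, op1, op2, op3, op5, op4, op6, breaks at step 5 where op4 take() → 75 is illegal

not linearizable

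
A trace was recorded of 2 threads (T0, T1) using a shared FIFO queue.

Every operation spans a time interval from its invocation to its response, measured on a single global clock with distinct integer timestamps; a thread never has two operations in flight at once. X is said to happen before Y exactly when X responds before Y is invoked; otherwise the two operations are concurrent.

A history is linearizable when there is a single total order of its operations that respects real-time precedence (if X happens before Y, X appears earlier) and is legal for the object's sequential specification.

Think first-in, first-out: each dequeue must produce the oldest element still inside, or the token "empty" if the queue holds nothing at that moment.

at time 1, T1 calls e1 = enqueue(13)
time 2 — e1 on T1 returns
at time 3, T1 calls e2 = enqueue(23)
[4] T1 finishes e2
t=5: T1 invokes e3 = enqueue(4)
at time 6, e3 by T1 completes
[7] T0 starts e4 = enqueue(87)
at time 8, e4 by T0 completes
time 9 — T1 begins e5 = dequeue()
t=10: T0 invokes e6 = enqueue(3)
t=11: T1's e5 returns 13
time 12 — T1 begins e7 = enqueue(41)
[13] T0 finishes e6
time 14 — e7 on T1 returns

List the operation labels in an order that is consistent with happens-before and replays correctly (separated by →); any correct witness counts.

after step 1 (e1 enqueue(13)): queue <13>
after step 2 (e2 enqueue(23)): queue <13,23>
after step 3 (e3 enqueue(4)): queue <13,23,4>
after step 4 (e4 enqueue(87)): queue <13,23,4,87>
after step 5 (e5 dequeue() → 13): queue <23,4,87>
after step 6 (e6 enqueue(3)): queue <23,4,87,3>
after step 7 (e7 enqueue(41)): queue <23,4,87,3,41>

e1 → e2 → e3 → e4 → e5 → e6 → e7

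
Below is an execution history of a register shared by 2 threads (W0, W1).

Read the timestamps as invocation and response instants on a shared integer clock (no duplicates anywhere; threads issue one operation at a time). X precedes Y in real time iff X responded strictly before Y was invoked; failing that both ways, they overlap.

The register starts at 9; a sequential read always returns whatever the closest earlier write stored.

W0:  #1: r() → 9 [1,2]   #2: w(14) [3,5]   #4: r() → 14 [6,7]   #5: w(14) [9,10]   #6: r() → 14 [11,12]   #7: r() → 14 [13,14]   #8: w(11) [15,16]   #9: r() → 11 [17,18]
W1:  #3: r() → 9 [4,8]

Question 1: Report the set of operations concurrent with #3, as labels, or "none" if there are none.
#2, #4

#3 spans [4,8]; an op avoiding the whole window 4..8 is ordered, any other is concurrent
#1 [1,2]: before
#2 [3,5]: concurrent
#4 [6,7]: concurrent
#5 [9,10]: after
#6 [11,12]: after
#7 [13,14]: after
#8 [15,16]: after
#9 [17,18]: after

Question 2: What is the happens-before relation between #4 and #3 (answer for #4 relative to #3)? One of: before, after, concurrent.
concurrent

#4 spans [6,7], #3 spans [4,8]
the intervals overlap in both directions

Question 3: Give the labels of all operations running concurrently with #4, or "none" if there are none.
#3

#4 spans [6,7]: anything still running between times 6 and 7 counts as concurrent
#1 [1,2]: before
#2 [3,5]: before
#3 [4,8]: concurrent
#5 [9,10]: after
#6 [11,12]: after
#7 [13,14]: after
#8 [15,16]: after
#9 [17,18]: after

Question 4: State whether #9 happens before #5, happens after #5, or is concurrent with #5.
after

#9 spans [17,18], #5 spans [9,10]
resp(#5)=10 < inv(#9)=17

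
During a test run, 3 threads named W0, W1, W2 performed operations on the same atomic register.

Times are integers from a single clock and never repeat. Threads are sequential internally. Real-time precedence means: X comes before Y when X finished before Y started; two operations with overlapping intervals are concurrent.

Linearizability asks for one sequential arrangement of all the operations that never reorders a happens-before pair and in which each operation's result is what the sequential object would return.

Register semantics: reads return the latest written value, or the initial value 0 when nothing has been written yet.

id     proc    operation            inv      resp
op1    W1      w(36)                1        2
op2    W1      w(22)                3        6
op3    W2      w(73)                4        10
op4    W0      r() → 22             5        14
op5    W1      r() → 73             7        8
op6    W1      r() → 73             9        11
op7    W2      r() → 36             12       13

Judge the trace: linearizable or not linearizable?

not linearizable

already the first 13 events (up to op7's response at time 13) admit no linearization; the first 12 still do
every one of the 4 real-time-consistent orders over 6 completed atomic register ops fails the sequential spec
including or dropping the 1 pending operation (op4) in any combination fails
take op1, op2, op3, op5, op6, op7 (pending dropped): step 6 already fails, because op7 r() → 36 cannot occur there
take op1, op2, op5, op3, op6, op7 (pending dropped): step 3 already fails, because op5 r() → 73 cannot occur there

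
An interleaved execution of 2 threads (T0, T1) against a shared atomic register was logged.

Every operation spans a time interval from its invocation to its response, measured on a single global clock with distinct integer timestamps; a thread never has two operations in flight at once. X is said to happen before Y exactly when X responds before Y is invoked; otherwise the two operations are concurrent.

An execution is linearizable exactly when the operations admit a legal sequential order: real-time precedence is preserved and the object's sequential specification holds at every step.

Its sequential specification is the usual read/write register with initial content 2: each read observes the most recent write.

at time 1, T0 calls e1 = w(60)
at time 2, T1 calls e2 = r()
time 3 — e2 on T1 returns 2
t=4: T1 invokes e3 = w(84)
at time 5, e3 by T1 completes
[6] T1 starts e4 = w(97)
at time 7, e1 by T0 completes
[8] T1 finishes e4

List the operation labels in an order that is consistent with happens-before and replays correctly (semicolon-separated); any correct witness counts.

after step 1 (e2 r() → 2): value 2
after step 2 (e1 w(60)): value 60
after step 3 (e3 w(84)): value 84
after step 4 (e4 w(97)): value 97

e2; e1; e3; e4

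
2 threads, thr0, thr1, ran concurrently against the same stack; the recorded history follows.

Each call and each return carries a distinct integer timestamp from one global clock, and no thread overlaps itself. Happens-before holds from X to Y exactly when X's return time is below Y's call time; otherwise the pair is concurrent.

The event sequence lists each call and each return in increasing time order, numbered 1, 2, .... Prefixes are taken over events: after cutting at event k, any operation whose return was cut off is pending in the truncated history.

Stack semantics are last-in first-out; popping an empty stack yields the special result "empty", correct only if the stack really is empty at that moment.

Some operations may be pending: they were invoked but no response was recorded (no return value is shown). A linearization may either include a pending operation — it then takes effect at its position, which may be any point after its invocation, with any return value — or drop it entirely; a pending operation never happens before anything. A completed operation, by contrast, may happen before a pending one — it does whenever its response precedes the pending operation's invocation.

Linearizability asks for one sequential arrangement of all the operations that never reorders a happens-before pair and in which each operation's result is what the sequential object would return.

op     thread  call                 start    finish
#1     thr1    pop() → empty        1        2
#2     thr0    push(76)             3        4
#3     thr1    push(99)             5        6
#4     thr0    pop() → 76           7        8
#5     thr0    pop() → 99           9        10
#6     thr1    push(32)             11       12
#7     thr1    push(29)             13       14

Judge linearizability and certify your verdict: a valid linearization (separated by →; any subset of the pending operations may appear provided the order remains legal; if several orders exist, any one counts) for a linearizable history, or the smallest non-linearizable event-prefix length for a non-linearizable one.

not linearizable — minimal violating prefix: 8 events

through event 7 a valid linearization exists; event 8 (#4 responding at time 8) ends that
exactly one order of the 4 completed ops respects real time; the stack replay fails
take #1, #2, #3, #4: step 4 already fails, because #4 pop() → 76 cannot occur there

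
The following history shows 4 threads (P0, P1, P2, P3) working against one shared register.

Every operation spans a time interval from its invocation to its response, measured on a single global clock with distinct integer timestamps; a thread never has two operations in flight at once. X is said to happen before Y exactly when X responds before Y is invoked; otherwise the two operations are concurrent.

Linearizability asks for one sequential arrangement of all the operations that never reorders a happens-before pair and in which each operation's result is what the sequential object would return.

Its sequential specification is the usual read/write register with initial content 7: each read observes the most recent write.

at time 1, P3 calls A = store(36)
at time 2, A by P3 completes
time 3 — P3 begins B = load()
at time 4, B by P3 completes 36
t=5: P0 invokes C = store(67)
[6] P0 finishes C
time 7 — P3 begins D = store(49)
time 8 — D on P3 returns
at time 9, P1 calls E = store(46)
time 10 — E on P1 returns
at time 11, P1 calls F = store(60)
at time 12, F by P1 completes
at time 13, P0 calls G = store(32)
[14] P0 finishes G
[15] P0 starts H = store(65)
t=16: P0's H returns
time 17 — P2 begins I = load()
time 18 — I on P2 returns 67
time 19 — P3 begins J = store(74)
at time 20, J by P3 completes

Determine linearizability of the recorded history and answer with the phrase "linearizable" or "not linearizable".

cut after 17 events: linearizable; cut after 18 events (I responds, time 18): not linearizable
the completed operations (9 total) allow one real-time order; the register replay rejects it
take A, B, C, D, E, F, G, H, I: step 9 already fails, because I load() → 67 cannot occur there

not linearizable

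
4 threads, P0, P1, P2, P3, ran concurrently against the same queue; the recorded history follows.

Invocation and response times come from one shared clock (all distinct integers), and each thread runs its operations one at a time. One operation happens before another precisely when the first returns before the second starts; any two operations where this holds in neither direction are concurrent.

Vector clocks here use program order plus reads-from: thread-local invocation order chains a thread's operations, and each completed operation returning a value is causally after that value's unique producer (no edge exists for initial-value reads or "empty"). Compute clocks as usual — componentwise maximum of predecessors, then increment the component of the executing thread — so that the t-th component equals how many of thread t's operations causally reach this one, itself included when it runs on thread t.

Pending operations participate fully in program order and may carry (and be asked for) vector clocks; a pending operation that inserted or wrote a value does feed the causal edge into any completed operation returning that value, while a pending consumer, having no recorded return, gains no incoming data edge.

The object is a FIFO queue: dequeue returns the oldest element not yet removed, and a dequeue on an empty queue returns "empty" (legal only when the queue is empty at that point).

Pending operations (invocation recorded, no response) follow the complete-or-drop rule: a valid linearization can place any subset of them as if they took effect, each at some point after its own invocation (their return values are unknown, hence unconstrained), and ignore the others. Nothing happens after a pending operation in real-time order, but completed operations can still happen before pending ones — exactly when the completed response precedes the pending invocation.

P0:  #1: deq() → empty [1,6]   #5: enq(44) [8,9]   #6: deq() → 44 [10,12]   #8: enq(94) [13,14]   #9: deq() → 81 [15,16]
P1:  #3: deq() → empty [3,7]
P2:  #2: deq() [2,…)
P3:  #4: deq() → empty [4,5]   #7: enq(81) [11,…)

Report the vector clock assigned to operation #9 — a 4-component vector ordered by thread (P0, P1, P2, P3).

#4, invoked 4, has no incoming edges; only P3's bump applies → (0, 0, 0, 1)
#2, invoked 2, has no incoming edges; only P2's bump applies → (0, 0, 1, 0)
#3, invoked 3, has no incoming edges; only P1's bump applies → (0, 1, 0, 0)
#1, invoked 1, has no incoming edges; only P0's bump applies → (1, 0, 0, 0)
merge at #7 (invoked 11): VC(#4)=(0, 0, 0, 1), own-thread bump on P3 → (0, 0, 0, 2)
merge at #5 (invoked 8): VC(#1)=(1, 0, 0, 0), own-thread bump on P0 → (2, 0, 0, 0)
merge at #6 (invoked 10): VC(#5)=(2, 0, 0, 0), own-thread bump on P0 → (3, 0, 0, 0)
merge at #8 (invoked 13): VC(#6)=(3, 0, 0, 0), own-thread bump on P0 → (4, 0, 0, 0)
merge at #9 (invoked 15): VC(#7)=(0, 0, 0, 2), VC(#8)=(4, 0, 0, 0), own-thread bump on P0 → (5, 0, 0, 2)
target: VC(#9) = (5, 0, 0, 2)

(5, 0, 0, 2)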